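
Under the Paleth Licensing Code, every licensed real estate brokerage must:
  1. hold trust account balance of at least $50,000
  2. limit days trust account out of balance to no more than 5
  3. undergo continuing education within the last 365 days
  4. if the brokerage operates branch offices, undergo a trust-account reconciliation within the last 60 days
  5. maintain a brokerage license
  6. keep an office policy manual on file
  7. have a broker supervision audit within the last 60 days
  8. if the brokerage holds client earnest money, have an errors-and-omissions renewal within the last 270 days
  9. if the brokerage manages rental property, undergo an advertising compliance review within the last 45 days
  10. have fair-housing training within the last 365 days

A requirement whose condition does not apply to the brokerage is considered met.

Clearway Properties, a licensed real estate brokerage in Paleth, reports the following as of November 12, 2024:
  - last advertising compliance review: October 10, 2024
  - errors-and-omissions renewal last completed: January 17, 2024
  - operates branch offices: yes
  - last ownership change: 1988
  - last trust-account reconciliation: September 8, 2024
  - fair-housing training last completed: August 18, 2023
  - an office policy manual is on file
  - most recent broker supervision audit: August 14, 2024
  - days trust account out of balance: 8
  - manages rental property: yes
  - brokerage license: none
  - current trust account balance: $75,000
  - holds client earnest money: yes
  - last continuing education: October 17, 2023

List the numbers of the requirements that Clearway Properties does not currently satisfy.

1. trust account balance $75,000 ≥ $50,000 → met
2. days trust account out of balance 8 > 5 → not met
3. continuing education 392 days ago vs limit 365 → not met
4. condition 'operates branch offices' holds; trust-account reconciliation 65 days ago vs limit 60 → not met
5. brokerage license absent → not met
6. office policy manual present → met
7. broker supervision audit 90 days ago vs limit 60 → not met
8. condition 'holds client earnest money' holds; errors-and-omissions renewal 300 days ago vs limit 270 → not met
9. condition 'manages rental property' holds; advertising compliance review 33 days ago vs limit 45 → met
10. fair-housing training 452 days ago vs limit 365 → not met
Not met: 2, 3, 4, 5, 7, 8, 10

2, 3, 4, 5, 7, 8, 10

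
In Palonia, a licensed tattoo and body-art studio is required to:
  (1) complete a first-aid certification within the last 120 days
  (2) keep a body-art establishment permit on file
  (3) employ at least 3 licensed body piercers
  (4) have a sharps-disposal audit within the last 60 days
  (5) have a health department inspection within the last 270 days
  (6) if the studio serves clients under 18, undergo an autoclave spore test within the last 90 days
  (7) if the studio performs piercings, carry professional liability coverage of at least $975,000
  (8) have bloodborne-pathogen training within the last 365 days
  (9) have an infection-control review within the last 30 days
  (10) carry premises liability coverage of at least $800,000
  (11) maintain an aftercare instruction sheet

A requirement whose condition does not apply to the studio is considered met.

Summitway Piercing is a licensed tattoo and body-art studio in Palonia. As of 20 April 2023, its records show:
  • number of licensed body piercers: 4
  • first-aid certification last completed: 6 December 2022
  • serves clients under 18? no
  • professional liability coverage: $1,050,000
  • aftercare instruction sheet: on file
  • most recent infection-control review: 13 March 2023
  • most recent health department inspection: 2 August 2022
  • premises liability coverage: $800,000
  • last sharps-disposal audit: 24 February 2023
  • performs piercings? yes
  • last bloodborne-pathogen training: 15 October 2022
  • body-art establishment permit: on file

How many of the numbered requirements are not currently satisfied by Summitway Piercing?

2

1. first-aid certification 135 days ago vs limit 120 → not met
2. body-art establishment permit present → met
3. licensed body piercers 4 ≥ 3 → met
4. sharps-disposal audit 55 days ago vs limit 60 → met
5. health department inspection 261 days ago vs limit 270 → met
6. condition 'serves clients under 18' does not hold → requirement n/a → met
7. condition 'performs piercings' holds; professional liability coverage $1,050,000 ≥ $975,000 → met
8. bloodborne-pathogen training 187 days ago vs limit 365 → met
9. infection-control review 38 days ago vs limit 30 → not met
10. premises liability coverage $800,000 ≥ $800,000 → met
11. aftercare instruction sheet present → met
Not met: 2 of 11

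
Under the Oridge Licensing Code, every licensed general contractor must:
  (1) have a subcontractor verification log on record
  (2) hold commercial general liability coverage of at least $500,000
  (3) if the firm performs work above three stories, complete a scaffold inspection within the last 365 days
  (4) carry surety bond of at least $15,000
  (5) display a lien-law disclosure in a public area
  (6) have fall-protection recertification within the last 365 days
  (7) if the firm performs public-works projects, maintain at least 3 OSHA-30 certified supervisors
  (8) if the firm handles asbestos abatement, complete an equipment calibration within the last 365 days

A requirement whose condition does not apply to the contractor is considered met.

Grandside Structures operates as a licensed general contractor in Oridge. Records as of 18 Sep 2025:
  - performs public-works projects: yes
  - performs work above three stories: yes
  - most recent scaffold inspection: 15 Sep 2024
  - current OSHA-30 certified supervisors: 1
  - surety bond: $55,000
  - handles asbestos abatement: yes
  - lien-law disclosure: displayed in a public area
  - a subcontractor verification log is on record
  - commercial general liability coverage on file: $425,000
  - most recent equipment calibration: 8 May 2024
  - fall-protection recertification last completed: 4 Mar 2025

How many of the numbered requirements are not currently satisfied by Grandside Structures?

1. subcontractor verification log present → met
2. commercial general liability coverage $425,000 < $500,000 → not met
3. condition 'performs work above three stories' holds; scaffold inspection 368 days ago vs limit 365 → not met
4. surety bond $55,000 ≥ $15,000 → met
5. lien-law disclosure present → met
6. fall-protection recertification 198 days ago vs limit 365 → met
7. condition 'performs public-works projects' holds; OSHA-30 certified supervisors 1 < 3 → not met
8. condition 'handles asbestos abatement' holds; equipment calibration 498 days ago vs limit 365 → not met
Not met: 4 of 8

4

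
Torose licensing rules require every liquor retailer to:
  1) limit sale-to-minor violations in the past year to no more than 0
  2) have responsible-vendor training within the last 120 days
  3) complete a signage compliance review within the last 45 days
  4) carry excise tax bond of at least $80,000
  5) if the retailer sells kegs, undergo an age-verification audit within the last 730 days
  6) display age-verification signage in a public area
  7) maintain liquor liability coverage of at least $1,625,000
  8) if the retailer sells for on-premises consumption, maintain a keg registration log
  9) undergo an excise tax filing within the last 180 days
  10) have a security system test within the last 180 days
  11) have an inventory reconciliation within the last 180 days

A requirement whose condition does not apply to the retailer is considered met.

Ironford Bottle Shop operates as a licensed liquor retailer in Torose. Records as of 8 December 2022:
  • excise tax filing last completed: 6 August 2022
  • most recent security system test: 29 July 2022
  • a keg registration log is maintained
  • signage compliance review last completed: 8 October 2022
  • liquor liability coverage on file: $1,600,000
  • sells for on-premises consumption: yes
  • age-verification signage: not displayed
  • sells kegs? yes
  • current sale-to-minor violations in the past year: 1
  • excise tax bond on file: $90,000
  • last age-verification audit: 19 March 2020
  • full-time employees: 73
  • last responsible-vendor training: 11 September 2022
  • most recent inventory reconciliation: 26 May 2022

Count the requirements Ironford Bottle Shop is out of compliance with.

6

1. sale-to-minor violations in the past year 1 > 0 → not met
2. responsible-vendor training 88 days ago vs limit 120 → met
3. signage compliance review 61 days ago vs limit 45 → not met
4. excise tax bond $90,000 ≥ $80,000 → met
5. condition 'sells kegs' holds; age-verification audit 994 days ago vs limit 730 → not met
6. age-verification signage absent → not met
7. liquor liability coverage $1,600,000 < $1,625,000 → not met
8. condition 'sells for on-premises consumption' holds; keg registration log present → met
9. excise tax filing 124 days ago vs limit 180 → met
10. security system test 132 days ago vs limit 180 → met
11. inventory reconciliation 196 days ago vs limit 180 → not met
Not met: 6 of 11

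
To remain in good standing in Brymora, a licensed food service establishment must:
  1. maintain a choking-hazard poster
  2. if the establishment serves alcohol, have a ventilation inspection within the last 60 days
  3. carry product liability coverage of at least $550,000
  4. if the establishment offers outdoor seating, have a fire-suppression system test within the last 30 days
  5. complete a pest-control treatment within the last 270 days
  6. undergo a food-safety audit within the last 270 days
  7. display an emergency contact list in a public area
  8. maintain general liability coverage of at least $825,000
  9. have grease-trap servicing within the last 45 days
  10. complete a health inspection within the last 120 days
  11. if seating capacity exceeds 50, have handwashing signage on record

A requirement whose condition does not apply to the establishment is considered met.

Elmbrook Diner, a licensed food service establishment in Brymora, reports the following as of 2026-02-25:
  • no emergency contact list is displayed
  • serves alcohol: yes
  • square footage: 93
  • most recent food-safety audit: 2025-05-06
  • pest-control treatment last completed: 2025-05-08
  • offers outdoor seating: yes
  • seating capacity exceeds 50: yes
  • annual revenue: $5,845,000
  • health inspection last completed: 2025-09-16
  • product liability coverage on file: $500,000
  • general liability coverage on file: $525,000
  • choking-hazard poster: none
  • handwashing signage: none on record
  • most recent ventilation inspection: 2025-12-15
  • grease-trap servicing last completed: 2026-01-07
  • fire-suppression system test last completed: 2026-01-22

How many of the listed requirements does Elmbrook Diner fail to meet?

11

1. choking-hazard poster absent → not met
2. condition 'serves alcohol' holds; ventilation inspection 72 days ago vs limit 60 → not met
3. product liability coverage $500,000 < $550,000 → not met
4. condition 'offers outdoor seating' holds; fire-suppression system test 34 days ago vs limit 30 → not met
5. pest-control treatment 293 days ago vs limit 270 → not met
6. food-safety audit 295 days ago vs limit 270 → not met
7. emergency contact list absent → not met
8. general liability coverage $525,000 < $825,000 → not met
9. grease-trap servicing 49 days ago vs limit 45 → not met
10. health inspection 162 days ago vs limit 120 → not met
11. condition 'seating capacity exceeds 50' holds; handwashing signage absent → not met
Not met: 11 of 11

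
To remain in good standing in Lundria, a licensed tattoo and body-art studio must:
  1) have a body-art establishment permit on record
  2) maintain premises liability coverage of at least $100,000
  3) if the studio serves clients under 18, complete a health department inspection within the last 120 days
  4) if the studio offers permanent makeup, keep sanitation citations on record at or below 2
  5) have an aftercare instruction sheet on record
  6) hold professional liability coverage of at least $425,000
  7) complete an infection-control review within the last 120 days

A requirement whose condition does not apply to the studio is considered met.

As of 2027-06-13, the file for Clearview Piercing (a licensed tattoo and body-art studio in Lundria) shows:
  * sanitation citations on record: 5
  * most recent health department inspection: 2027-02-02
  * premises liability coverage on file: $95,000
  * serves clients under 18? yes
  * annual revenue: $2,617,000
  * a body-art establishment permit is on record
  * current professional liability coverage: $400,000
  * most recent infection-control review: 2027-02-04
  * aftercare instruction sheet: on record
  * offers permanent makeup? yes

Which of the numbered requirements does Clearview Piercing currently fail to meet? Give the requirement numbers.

1. body-art establishment permit present → met
2. premises liability coverage $95,000 < $100,000 → not met
3. condition 'serves clients under 18' holds; health department inspection 131 days ago vs limit 120 → not met
4. condition 'offers permanent makeup' holds; sanitation citations on record 5 > 2 → not met
5. aftercare instruction sheet present → met
6. professional liability coverage $400,000 < $425,000 → not met
7. infection-control review 129 days ago vs limit 120 → not met
Not met: 2, 3, 4, 6, 7

2, 3, 4, 6, 7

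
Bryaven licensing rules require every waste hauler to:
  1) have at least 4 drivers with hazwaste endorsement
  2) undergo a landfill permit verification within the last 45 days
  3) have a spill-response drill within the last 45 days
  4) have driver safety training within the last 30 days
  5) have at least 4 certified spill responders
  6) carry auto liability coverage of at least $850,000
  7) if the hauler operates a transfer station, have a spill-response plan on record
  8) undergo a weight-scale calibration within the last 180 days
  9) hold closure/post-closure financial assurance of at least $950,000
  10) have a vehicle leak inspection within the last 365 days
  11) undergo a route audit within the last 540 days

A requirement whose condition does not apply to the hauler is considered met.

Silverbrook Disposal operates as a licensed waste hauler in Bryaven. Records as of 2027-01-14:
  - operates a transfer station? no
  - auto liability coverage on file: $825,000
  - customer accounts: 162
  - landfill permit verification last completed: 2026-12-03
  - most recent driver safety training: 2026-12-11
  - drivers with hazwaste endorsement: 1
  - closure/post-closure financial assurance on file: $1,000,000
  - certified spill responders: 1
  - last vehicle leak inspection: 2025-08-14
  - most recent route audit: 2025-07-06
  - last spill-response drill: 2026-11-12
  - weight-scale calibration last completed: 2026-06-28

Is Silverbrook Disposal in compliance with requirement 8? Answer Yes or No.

No

8. weight-scale calibration 200 days ago vs limit 180 → not met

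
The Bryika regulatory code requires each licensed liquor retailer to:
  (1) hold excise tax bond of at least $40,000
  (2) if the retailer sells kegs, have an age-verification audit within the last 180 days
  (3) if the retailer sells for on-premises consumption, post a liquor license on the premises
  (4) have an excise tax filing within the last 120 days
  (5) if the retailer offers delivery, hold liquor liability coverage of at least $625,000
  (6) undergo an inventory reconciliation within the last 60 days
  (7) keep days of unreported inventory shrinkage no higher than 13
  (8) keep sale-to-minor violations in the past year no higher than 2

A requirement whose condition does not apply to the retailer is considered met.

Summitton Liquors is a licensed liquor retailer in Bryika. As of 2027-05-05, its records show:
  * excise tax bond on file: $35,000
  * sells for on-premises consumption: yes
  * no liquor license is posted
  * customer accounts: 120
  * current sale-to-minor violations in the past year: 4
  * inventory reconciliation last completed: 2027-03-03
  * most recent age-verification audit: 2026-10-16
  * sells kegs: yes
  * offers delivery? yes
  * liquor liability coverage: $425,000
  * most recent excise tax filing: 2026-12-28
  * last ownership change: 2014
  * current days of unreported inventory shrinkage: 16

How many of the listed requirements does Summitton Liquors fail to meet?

1. excise tax bond $35,000 < $40,000 → not met
2. condition 'sells kegs' holds; age-verification audit 201 days ago vs limit 180 → not met
3. condition 'sells for on-premises consumption' holds; liquor license absent → not met
4. excise tax filing 128 days ago vs limit 120 → not met
5. condition 'offers delivery' holds; liquor liability coverage $425,000 < $625,000 → not met
6. inventory reconciliation 63 days ago vs limit 60 → not met
7. days of unreported inventory shrinkage 16 > 13 → not met
8. sale-to-minor violations in the past year 4 > 2 → not met
Not met: 8 of 8

8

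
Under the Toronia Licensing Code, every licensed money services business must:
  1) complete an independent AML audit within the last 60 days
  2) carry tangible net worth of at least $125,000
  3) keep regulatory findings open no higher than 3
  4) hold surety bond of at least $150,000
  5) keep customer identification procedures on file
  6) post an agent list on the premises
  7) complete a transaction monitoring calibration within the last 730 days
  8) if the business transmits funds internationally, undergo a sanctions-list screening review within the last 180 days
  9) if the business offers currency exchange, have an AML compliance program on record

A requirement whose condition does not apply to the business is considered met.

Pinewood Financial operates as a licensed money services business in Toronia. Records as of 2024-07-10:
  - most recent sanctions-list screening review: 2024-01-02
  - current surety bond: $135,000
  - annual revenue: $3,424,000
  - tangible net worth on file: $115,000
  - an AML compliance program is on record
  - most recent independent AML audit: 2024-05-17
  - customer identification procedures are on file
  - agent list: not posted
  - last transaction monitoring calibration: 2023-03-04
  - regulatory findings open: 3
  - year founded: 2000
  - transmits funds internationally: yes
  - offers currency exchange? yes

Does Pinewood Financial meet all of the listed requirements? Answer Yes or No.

No

1. independent AML audit 54 days ago vs limit 60 → met
2. tangible net worth $115,000 < $125,000 → not met
3. regulatory findings open 3 ≤ 3 → met
4. surety bond $135,000 < $150,000 → not met
5. customer identification procedures present → met
6. agent list absent → not met
7. transaction monitoring calibration 494 days ago vs limit 730 → met
8. condition 'transmits funds internationally' holds; sanctions-list screening review 190 days ago vs limit 180 → not met
9. condition 'offers currency exchange' holds; AML compliance program present → met
Not met: 2, 4, 6, 8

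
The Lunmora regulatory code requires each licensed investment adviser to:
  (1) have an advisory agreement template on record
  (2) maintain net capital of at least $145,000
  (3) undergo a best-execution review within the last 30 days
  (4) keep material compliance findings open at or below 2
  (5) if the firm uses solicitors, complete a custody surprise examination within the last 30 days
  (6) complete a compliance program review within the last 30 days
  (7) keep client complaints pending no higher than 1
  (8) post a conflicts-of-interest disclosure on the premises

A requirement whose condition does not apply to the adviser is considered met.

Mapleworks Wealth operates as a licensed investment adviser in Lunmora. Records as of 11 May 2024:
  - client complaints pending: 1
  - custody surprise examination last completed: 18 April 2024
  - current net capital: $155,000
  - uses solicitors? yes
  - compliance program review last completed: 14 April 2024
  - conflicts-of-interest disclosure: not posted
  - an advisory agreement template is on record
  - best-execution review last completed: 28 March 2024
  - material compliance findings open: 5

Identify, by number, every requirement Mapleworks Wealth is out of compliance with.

3, 4, 8

1. advisory agreement template present → met
2. net capital $155,000 ≥ $145,000 → met
3. best-execution review 44 days ago vs limit 30 → not met
4. material compliance findings open 5 > 2 → not met
5. condition 'uses solicitors' holds; custody surprise examination 23 days ago vs limit 30 → met
6. compliance program review 27 days ago vs limit 30 → met
7. client complaints pending 1 ≤ 1 → met
8. conflicts-of-interest disclosure absent → not met
Not met: 3, 4, 8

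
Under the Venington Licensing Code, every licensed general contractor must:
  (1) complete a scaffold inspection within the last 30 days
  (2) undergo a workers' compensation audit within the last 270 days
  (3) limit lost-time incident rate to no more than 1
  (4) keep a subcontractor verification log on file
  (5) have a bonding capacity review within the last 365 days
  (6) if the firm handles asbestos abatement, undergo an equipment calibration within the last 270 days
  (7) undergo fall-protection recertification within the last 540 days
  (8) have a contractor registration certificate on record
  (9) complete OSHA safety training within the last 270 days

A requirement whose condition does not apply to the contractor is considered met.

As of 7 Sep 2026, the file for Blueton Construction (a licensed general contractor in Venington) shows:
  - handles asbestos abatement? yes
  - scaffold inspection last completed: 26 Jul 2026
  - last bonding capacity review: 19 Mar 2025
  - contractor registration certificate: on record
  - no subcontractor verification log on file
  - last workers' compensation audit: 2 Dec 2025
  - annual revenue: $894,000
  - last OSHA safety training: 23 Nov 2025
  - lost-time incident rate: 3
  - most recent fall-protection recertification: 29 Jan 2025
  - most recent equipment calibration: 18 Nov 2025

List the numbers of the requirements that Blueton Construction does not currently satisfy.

1. scaffold inspection 43 days ago vs limit 30 → not met
2. workers' compensation audit 279 days ago vs limit 270 → not met
3. lost-time incident rate 3 > 1 → not met
4. subcontractor verification log absent → not met
5. bonding capacity review 537 days ago vs limit 365 → not met
6. condition 'handles asbestos abatement' holds; equipment calibration 293 days ago vs limit 270 → not met
7. fall-protection recertification 586 days ago vs limit 540 → not met
8. contractor registration certificate present → met
9. OSHA safety training 288 days ago vs limit 270 → not met
Not met: 1, 2, 3, 4, 5, 6, 7, 9

1, 2, 3, 4, 5, 6, 7, 9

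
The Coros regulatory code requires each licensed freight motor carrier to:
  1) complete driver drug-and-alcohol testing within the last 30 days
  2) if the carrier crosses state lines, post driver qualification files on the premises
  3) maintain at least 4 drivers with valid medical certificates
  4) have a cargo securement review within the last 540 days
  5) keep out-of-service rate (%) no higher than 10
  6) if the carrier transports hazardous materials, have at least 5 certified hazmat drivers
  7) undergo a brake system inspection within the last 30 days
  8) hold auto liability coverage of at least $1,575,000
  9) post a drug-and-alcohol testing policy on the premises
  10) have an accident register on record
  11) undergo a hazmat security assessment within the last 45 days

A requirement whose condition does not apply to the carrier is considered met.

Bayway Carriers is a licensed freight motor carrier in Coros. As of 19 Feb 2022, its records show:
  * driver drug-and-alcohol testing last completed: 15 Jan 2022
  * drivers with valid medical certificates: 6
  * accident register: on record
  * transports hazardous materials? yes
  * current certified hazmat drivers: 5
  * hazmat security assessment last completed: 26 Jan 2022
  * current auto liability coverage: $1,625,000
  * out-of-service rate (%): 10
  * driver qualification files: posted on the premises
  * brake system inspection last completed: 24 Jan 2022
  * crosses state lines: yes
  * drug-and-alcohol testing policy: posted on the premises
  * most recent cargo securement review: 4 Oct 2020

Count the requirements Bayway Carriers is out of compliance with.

1

1. driver drug-and-alcohol testing 35 days ago vs limit 30 → not met
2. condition 'crosses state lines' holds; driver qualification files present → met
3. drivers with valid medical certificates 6 ≥ 4 → met
4. cargo securement review 503 days ago vs limit 540 → met
5. out-of-service rate (%) 10 ≤ 10 → met
6. condition 'transports hazardous materials' holds; certified hazmat drivers 5 ≥ 5 → met
7. brake system inspection 26 days ago vs limit 30 → met
8. auto liability coverage $1,625,000 ≥ $1,575,000 → met
9. drug-and-alcohol testing policy present → met
10. accident register present → met
11. hazmat security assessment 24 days ago vs limit 45 → met
Not met: 1 of 11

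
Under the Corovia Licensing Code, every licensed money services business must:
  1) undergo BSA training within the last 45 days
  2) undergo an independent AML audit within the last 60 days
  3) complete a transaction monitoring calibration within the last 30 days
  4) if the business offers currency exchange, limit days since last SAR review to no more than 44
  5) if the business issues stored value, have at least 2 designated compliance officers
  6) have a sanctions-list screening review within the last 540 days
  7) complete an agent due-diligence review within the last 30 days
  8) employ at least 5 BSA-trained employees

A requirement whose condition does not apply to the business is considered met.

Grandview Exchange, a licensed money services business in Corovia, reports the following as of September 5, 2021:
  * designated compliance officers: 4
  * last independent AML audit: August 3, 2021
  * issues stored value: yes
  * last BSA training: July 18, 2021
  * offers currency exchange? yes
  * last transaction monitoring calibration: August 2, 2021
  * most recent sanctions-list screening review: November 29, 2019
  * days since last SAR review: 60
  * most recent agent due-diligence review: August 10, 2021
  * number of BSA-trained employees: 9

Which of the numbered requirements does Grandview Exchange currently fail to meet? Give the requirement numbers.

1, 3, 4, 6

1. BSA training 49 days ago vs limit 45 → not met
2. independent AML audit 33 days ago vs limit 60 → met
3. transaction monitoring calibration 34 days ago vs limit 30 → not met
4. condition 'offers currency exchange' holds; days since last SAR review 60 > 44 → not met
5. condition 'issues stored value' holds; designated compliance officers 4 ≥ 2 → met
6. sanctions-list screening review 646 days ago vs limit 540 → not met
7. agent due-diligence review 26 days ago vs limit 30 → met
8. BSA-trained employees 9 ≥ 5 → met
Not met: 1, 3, 4, 6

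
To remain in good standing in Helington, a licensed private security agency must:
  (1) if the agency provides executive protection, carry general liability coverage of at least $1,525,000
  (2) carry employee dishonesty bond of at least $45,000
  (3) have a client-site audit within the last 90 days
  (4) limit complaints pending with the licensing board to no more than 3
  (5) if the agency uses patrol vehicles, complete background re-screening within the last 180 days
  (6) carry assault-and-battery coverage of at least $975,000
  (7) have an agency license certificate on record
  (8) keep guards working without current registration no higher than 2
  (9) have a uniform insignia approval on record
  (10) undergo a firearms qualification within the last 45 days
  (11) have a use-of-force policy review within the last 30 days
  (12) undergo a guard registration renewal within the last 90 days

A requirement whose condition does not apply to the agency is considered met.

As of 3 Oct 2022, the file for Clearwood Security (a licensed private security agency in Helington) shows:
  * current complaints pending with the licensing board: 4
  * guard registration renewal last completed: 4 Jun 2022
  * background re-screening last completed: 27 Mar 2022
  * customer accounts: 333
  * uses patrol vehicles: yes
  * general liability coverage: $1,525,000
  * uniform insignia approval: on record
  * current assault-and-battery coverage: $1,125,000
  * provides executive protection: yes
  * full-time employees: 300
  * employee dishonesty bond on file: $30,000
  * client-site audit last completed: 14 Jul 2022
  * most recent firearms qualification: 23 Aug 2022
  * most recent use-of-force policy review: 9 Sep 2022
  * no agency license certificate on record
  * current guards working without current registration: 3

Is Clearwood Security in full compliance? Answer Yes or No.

1. condition 'provides executive protection' holds; general liability coverage $1,525,000 ≥ $1,525,000 → met
2. employee dishonesty bond $30,000 < $45,000 → not met
3. client-site audit 81 days ago vs limit 90 → met
4. complaints pending with the licensing board 4 > 3 → not met
5. condition 'uses patrol vehicles' holds; background re-screening 190 days ago vs limit 180 → not met
6. assault-and-battery coverage $1,125,000 ≥ $975,000 → met
7. agency license certificate absent → not met
8. guards working without current registration 3 > 2 → not met
9. uniform insignia approval present → met
10. firearms qualification 41 days ago vs limit 45 → met
11. use-of-force policy review 24 days ago vs limit 30 → met
12. guard registration renewal 121 days ago vs limit 90 → not met
Not met: 2, 4, 5, 7, 8, 12

No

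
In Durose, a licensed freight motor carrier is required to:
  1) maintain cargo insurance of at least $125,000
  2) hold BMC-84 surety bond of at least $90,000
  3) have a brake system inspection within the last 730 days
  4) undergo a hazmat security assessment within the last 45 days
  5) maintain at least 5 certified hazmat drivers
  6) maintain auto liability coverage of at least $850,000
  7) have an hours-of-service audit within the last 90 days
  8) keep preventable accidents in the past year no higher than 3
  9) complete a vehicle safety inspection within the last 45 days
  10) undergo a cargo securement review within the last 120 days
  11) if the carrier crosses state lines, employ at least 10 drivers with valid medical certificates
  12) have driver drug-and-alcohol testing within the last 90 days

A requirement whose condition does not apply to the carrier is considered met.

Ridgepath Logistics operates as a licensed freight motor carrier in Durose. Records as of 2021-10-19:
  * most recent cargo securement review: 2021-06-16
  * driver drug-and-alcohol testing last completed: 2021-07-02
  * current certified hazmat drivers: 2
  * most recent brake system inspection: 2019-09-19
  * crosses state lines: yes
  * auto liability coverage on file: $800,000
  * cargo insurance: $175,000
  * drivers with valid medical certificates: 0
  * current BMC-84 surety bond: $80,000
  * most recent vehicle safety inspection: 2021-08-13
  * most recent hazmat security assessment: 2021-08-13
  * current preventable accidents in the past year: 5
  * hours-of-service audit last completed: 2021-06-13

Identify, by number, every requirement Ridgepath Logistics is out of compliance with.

1. cargo insurance $175,000 ≥ $125,000 → met
2. BMC-84 surety bond $80,000 < $90,000 → not met
3. brake system inspection 761 days ago vs limit 730 → not met
4. hazmat security assessment 67 days ago vs limit 45 → not met
5. certified hazmat drivers 2 < 5 → not met
6. auto liability coverage $800,000 < $850,000 → not met
7. hours-of-service audit 128 days ago vs limit 90 → not met
8. preventable accidents in the past year 5 > 3 → not met
9. vehicle safety inspection 67 days ago vs limit 45 → not met
10. cargo securement review 125 days ago vs limit 120 → not met
11. condition 'crosses state lines' holds; drivers with valid medical certificates 0 < 10 → not met
12. driver drug-and-alcohol testing 109 days ago vs limit 90 → not met
Not met: 2, 3, 4, 5, 6, 7, 8, 9, 10, 11, 12

2, 3, 4, 5, 6, 7, 8, 9, 10, 11, 12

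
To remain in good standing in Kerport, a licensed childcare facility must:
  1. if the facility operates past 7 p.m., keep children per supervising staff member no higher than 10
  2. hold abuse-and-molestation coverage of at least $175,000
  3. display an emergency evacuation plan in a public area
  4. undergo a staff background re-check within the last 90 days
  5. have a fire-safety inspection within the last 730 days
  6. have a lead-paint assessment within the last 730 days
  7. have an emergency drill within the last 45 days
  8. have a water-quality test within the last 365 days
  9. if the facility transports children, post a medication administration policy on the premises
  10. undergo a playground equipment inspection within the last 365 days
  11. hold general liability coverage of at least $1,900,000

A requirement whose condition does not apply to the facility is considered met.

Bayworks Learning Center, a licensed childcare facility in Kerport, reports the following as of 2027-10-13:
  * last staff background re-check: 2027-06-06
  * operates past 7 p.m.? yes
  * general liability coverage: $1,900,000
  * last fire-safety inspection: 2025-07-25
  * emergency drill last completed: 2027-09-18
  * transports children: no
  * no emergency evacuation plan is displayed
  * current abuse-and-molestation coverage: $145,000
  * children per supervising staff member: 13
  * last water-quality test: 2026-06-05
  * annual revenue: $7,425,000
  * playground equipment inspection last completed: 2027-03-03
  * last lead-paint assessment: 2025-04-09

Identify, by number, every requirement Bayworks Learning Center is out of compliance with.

1, 2, 3, 4, 5, 6, 8

1. condition 'operates past 7 p.m.' holds; children per supervising staff member 13 > 10 → not met
2. abuse-and-molestation coverage $145,000 < $175,000 → not met
3. emergency evacuation plan absent → not met
4. staff background re-check 129 days ago vs limit 90 → not met
5. fire-safety inspection 810 days ago vs limit 730 → not met
6. lead-paint assessment 917 days ago vs limit 730 → not met
7. emergency drill 25 days ago vs limit 45 → met
8. water-quality test 495 days ago vs limit 365 → not met
9. condition 'transports children' does not hold → requirement n/a → met
10. playground equipment inspection 224 days ago vs limit 365 → met
11. general liability coverage $1,900,000 ≥ $1,900,000 → met
Not met: 1, 2, 3, 4, 5, 6, 8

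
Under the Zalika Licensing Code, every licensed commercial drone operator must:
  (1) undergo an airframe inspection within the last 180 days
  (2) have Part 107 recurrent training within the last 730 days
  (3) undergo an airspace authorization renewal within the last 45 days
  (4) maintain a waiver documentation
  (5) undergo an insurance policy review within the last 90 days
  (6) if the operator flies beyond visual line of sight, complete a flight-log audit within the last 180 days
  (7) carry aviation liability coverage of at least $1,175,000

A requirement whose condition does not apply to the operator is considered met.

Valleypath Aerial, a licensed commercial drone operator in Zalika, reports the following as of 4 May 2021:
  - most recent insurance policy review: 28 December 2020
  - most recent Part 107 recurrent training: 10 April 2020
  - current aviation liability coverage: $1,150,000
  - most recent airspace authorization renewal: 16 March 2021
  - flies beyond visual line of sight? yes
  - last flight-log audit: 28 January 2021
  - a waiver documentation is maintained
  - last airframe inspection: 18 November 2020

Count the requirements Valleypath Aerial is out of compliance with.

3

1. airframe inspection 167 days ago vs limit 180 → met
2. Part 107 recurrent training 389 days ago vs limit 730 → met
3. airspace authorization renewal 49 days ago vs limit 45 → not met
4. waiver documentation present → met
5. insurance policy review 127 days ago vs limit 90 → not met
6. condition 'flies beyond visual line of sight' holds; flight-log audit 96 days ago vs limit 180 → met
7. aviation liability coverage $1,150,000 < $1,175,000 → not met
Not met: 3 of 7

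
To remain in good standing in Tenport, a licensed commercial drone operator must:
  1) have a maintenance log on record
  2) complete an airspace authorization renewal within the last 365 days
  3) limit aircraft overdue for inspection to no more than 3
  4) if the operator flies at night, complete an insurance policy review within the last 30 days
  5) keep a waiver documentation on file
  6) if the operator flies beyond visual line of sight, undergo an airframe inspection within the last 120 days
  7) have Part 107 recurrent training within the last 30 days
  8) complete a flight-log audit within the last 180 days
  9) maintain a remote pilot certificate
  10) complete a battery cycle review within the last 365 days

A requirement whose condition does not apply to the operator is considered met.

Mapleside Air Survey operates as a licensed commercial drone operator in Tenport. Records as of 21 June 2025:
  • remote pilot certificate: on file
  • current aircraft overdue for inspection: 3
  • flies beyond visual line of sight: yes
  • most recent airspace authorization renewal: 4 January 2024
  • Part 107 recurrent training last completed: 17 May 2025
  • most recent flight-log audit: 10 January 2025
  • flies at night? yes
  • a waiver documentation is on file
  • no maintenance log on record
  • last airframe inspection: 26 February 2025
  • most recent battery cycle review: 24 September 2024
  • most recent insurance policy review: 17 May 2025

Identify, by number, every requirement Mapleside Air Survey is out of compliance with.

1. maintenance log absent → not met
2. airspace authorization renewal 534 days ago vs limit 365 → not met
3. aircraft overdue for inspection 3 ≤ 3 → met
4. condition 'flies at night' holds; insurance policy review 35 days ago vs limit 30 → not met
5. waiver documentation present → met
6. condition 'flies beyond visual line of sight' holds; airframe inspection 115 days ago vs limit 120 → met
7. Part 107 recurrent training 35 days ago vs limit 30 → not met
8. flight-log audit 162 days ago vs limit 180 → met
9. remote pilot certificate present → met
10. battery cycle review 270 days ago vs limit 365 → met
Not met: 1, 2, 4, 7

1, 2, 4, 7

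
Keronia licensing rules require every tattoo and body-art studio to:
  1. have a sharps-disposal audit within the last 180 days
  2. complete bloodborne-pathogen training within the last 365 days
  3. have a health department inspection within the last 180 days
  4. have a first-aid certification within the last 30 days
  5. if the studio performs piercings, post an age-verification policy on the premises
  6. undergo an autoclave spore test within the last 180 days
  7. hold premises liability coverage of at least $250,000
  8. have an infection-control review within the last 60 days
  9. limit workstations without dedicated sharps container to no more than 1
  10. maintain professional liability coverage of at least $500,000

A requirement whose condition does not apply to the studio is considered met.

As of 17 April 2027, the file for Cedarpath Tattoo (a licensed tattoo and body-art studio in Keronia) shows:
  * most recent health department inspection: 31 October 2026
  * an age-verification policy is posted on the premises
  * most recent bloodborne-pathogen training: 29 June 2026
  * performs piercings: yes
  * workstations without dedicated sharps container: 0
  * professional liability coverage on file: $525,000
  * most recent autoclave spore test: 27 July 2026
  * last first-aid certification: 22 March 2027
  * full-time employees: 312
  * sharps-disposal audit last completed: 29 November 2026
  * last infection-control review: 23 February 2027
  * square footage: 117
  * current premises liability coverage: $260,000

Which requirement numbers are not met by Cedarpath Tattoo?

6

1. sharps-disposal audit 139 days ago vs limit 180 → met
2. bloodborne-pathogen training 292 days ago vs limit 365 → met
3. health department inspection 168 days ago vs limit 180 → met
4. first-aid certification 26 days ago vs limit 30 → met
5. condition 'performs piercings' holds; age-verification policy present → met
6. autoclave spore test 264 days ago vs limit 180 → not met
7. premises liability coverage $260,000 ≥ $250,000 → met
8. infection-control review 53 days ago vs limit 60 → met
9. workstations without dedicated sharps container 0 ≤ 1 → met
10. professional liability coverage $525,000 ≥ $500,000 → met
Not met: 6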